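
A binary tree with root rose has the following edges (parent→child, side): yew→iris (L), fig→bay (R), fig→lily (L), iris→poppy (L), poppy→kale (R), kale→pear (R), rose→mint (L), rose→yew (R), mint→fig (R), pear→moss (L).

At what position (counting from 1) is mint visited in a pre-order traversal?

2

Pre-order visits the node, then its left subtree, then its right subtree.
Visit rose.
At rose: go left to mint.
  Visit mint.
  At mint: no left child.
  At mint: go right to fig.
    Visit fig.
    At fig: go left to lily.
      lily is a leaf — visit lily.
    At fig: go right to bay.
      bay is a leaf — visit bay.
At rose: go right to yew.
  Visit yew.
  At yew: go left to iris.
    Visit iris.
    At iris: go left to poppy.
      Visit poppy.
      At poppy: no left child.
      At poppy: go right to kale.
        Visit kale.
        At kale: no left child.
        At kale: go right to pear.
          Visit pear.
          At pear: go left to moss.
            moss is a leaf — visit moss.
          At pear: no right child.
    At iris: no right child.
  At yew: no right child.
Full pre-order sequence: rose, mint, fig, lily, bay, yew, iris, poppy, kale, pear, moss.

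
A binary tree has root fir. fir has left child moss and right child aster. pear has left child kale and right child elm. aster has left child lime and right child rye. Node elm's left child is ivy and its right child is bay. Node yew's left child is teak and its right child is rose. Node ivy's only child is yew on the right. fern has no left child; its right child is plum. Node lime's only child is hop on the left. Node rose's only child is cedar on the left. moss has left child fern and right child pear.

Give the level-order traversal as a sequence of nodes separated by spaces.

Level-order visits nodes level by level from the root, left to right within each level.
Level 0: fir
Level 1: moss, aster
Level 2: fern, pear, lime, rye
Level 3: plum, kale, elm, hop
Level 4: ivy, bay
Level 5: yew
Level 6: teak, rose
Level 7: cedar

fir moss aster fern pear lime rye plum kale elm hop ivy bay yew teak rose cedar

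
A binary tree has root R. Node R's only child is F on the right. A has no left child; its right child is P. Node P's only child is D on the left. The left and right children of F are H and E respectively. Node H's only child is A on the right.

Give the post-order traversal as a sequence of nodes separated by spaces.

D P A H E F R

Post-order visits the left subtree, then the right subtree, then the node.
At R: no left child.
At R: go right to F.
  At F: go left to H.
    At H: no left child.
    At H: go right to A.
      At A: no left child.
      At A: go right to P.
        At P: go left to D.
          D is a leaf — visit D.
        At P: no right child.
        Visit P.
      Visit A.
    Visit H.
  At F: go right to E.
    E is a leaf — visit E.
  Visit F.
Visit R.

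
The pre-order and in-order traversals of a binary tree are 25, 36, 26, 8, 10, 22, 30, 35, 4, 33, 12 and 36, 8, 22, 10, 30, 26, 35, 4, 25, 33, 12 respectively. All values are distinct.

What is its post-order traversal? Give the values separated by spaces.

The first element of pre-order is the root; it splits in-order into left and right subtrees.
Root 25: left subtree has 8 nodes {36, 8, 22, 10, 30, 26, 35, 4}, right has 2 {33, 12}.
  Root 36: left subtree has 0 nodes { }, right has 7 {8, 22, 10, 30, 26, 35, 4}.
    Root 26: left subtree has 4 nodes {8, 22, 10, 30}, right has 2 {35, 4}.
      Root 8: left subtree has 0 nodes { }, right has 3 {22, 10, 30}.
        Root 10: left subtree has 1 node {22}, right has 1 {30}.
      Root 35: left subtree has 0 nodes { }, right has 1 {4}.
  Root 33: left subtree has 0 nodes { }, right has 1 {12}.

22 30 10 8 4 35 26 36 12 33 25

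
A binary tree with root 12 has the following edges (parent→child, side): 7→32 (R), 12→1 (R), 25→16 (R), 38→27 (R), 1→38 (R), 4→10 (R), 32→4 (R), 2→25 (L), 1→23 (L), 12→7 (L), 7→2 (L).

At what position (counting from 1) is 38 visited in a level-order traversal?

7

Level-order visits nodes level by level from the root, left to right within each level.
Level 0: 12
Level 1: 7, 1
Level 2: 2, 32, 23, 38
Level 3: 25, 4, 27
Level 4: 16, 10
Full level-order sequence: 12, 7, 1, 2, 32, 23, 38, 25, 4, 27, 16, 10.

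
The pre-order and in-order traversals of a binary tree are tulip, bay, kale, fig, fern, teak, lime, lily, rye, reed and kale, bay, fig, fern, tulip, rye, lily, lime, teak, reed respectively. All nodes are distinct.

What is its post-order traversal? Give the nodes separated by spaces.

kale fern fig bay rye lily lime reed teak tulip

The first element of pre-order is the root; it splits in-order into left and right subtrees.
Root tulip: left subtree has 4 nodes {kale, bay, fig, fern}, right has 5 {rye, lily, lime, teak, reed}.
  Root bay: left subtree has 1 node {kale}, right has 2 {fig, fern}.
    Root fig: left subtree has 0 nodes { }, right has 1 {fern}.
  Root teak: left subtree has 3 nodes {rye, lily, lime}, right has 1 {reed}.
    Root lime: left subtree has 2 nodes {rye, lily}, right has 0 { }.
      Root lily: left subtree has 1 node {rye}, right has 0 { }.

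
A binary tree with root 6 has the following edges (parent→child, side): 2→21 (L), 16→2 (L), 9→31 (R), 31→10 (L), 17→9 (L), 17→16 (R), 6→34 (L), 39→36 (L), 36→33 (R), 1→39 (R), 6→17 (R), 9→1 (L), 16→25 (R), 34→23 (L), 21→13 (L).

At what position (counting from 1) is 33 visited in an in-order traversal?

6

In-order visits the left subtree, then the node, then the right subtree.
At 6: go left to 34.
  At 34: go left to 23.
    23 is a leaf — visit 23.
  Visit 34.
  At 34: no right child.
Visit 6.
At 6: go right to 17.
  At 17: go left to 9.
    At 9: go left to 1.
      At 1: no left child.
      Visit 1.
      At 1: go right to 39.
        At 39: go left to 36.
          At 36: no left child.
          Visit 36.
          At 36: go right to 33.
            33 is a leaf — visit 33.
        Visit 39.
        At 39: no right child.
    Visit 9.
    At 9: go right to 31.
      At 31: go left to 10.
        10 is a leaf — visit 10.
      Visit 31.
      At 31: no right child.
  Visit 17.
  At 17: go right to 16.
    At 16: go left to 2.
      At 2: go left to 21.
        At 21: go left to 13.
          13 is a leaf — visit 13.
        Visit 21.
        At 21: no right child.
      Visit 2.
      At 2: no right child.
    Visit 16.
    At 16: go right to 25.
      25 is a leaf — visit 25.
Full in-order sequence: 23, 34, 6, 1, 36, 33, 39, 9, 10, 31, 17, 13, 21, 2, 16, 25.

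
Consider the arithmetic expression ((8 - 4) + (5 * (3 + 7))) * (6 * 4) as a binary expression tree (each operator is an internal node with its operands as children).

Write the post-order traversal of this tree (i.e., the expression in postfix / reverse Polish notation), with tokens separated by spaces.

Post-order on an expression tree gives postfix notation: for each operator, emit left operand, right operand, then the operator.

8 4 - 5 3 7 + * + 6 4 * *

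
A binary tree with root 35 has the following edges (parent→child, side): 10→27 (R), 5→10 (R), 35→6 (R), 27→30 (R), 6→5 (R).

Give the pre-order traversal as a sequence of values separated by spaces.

35 6 5 10 27 30

Pre-order visits the node, then its left subtree, then its right subtree.
Visit 35.
At 35: no left child.
At 35: go right to 6.
  Visit 6.
  At 6: no left child.
  At 6: go right to 5.
    Visit 5.
    At 5: no left child.
    At 5: go right to 10.
      Visit 10.
      At 10: no left child.
      At 10: go right to 27.
        Visit 27.
        At 27: no left child.
        At 27: go right to 30.
          30 is a leaf — visit 30.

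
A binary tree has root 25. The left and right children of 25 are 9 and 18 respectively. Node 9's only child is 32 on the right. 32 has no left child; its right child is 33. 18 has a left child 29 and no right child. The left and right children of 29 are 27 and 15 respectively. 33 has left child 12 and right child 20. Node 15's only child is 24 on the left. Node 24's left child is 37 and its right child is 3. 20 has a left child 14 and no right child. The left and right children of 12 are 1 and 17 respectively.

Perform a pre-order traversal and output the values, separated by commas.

Pre-order visits the node, then its left subtree, then its right subtree.
Visit 25.
At 25: go left to 9.
  Visit 9.
  At 9: no left child.
  At 9: go right to 32.
    Visit 32.
    At 32: no left child.
    At 32: go right to 33.
      Visit 33.
      At 33: go left to 12.
        Visit 12.
        At 12: go left to 1.
          1 is a leaf — visit 1.
        At 12: go right to 17.
          17 is a leaf — visit 17.
      At 33: go right to 20.
        Visit 20.
        At 20: go left to 14.
          14 is a leaf — visit 14.
        At 20: no right child.
At 25: go right to 18.
  Visit 18.
  At 18: go left to 29.
    Visit 29.
    At 29: go left to 27.
      27 is a leaf — visit 27.
    At 29: go right to 15.
      Visit 15.
      At 15: go left to 24.
        Visit 24.
        At 24: go left to 37.
          37 is a leaf — visit 37.
        At 24: go right to 3.
          3 is a leaf — visit 3.
      At 15: no right child.
  At 18: no right child.

25, 9, 32, 33, 12, 1, 17, 20, 14, 18, 29, 27, 15, 24, 37, 3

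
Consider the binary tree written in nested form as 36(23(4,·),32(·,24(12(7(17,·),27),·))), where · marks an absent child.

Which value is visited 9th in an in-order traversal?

24

In-order visits the left subtree, then the node, then the right subtree.
At 36: go left to 23.
  At 23: go left to 4.
    4 is a leaf — visit 4.
  Visit 23.
  At 23: no right child.
Visit 36.
At 36: go right to 32.
  At 32: no left child.
  Visit 32.
  At 32: go right to 24.
    At 24: go left to 12.
      At 12: go left to 7.
        At 7: go left to 17.
          17 is a leaf — visit 17.
        Visit 7.
        At 7: no right child.
      Visit 12.
      At 12: go right to 27.
        27 is a leaf — visit 27.
    Visit 24.
    At 24: no right child.
Full in-order sequence: 4, 23, 36, 32, 17, 7, 12, 27, 24.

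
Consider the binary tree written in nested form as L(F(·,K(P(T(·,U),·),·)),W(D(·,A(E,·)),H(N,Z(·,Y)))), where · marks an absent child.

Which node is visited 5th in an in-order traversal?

In-order visits the left subtree, then the node, then the right subtree.
At L: go left to F.
  At F: no left child.
  Visit F.
  At F: go right to K.
    At K: go left to P.
      At P: go left to T.
        At T: no left child.
        Visit T.
        At T: go right to U.
          U is a leaf — visit U.
      Visit P.
      At P: no right child.
    Visit K.
    At K: no right child.
Visit L.
At L: go right to W.
  At W: go left to D.
    At D: no left child.
    Visit D.
    At D: go right to A.
      At A: go left to E.
        E is a leaf — visit E.
      Visit A.
      At A: no right child.
  Visit W.
  At W: go right to H.
    At H: go left to N.
      N is a leaf — visit N.
    Visit H.
    At H: go right to Z.
      At Z: no left child.
      Visit Z.
      At Z: go right to Y.
        Y is a leaf — visit Y.
Full in-order sequence: F, T, U, P, K, L, D, E, A, W, N, H, Z, Y.

K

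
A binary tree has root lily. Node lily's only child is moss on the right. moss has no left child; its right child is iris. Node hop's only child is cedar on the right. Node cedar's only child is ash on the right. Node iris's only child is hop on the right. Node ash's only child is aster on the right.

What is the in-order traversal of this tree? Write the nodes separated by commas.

lily, moss, iris, hop, cedar, ash, aster

In-order visits the left subtree, then the node, then the right subtree.
At lily: no left child.
Visit lily.
At lily: go right to moss.
  At moss: no left child.
  Visit moss.
  At moss: go right to iris.
    At iris: no left child.
    Visit iris.
    At iris: go right to hop.
      At hop: no left child.
      Visit hop.
      At hop: go right to cedar.
        At cedar: no left child.
        Visit cedar.
        At cedar: go right to ash.
          At ash: no left child.
          Visit ash.
          At ash: go right to aster.
            aster is a leaf — visit aster.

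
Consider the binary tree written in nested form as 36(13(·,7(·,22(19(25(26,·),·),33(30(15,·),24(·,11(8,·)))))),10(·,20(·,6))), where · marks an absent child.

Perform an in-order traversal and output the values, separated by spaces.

In-order visits the left subtree, then the node, then the right subtree.
At 36: go left to 13.
  At 13: no left child.
  Visit 13.
  At 13: go right to 7.
    At 7: no left child.
    Visit 7.
    At 7: go right to 22.
      At 22: go left to 19.
        At 19: go left to 25.
          At 25: go left to 26.
            26 is a leaf — visit 26.
          Visit 25.
          At 25: no right child.
        Visit 19.
        At 19: no right child.
      Visit 22.
      At 22: go right to 33.
        At 33: go left to 30.
          At 30: go left to 15.
            15 is a leaf — visit 15.
          Visit 30.
          At 30: no right child.
        Visit 33.
        At 33: go right to 24.
          At 24: no left child.
          Visit 24.
          At 24: go right to 11.
            At 11: go left to 8.
              8 is a leaf — visit 8.
            Visit 11.
            At 11: no right child.
Visit 36.
At 36: go right to 10.
  At 10: no left child.
  Visit 10.
  At 10: go right to 20.
    At 20: no left child.
    Visit 20.
    At 20: go right to 6.
      6 is a leaf — visit 6.

13 7 26 25 19 22 15 30 33 24 8 11 36 10 20 6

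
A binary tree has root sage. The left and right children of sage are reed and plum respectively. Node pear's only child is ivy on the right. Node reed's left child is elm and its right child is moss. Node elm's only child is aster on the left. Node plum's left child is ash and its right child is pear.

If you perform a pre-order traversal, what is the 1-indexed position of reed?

2

Pre-order visits the node, then its left subtree, then its right subtree.
Visit sage.
At sage: go left to reed.
  Visit reed.
  At reed: go left to elm.
    Visit elm.
    At elm: go left to aster.
      aster is a leaf — visit aster.
    At elm: no right child.
  At reed: go right to moss.
    moss is a leaf — visit moss.
At sage: go right to plum.
  Visit plum.
  At plum: go left to ash.
    ash is a leaf — visit ash.
  At plum: go right to pear.
    Visit pear.
    At pear: no left child.
    At pear: go right to ivy.
      ivy is a leaf — visit ivy.
Full pre-order sequence: sage, reed, elm, aster, moss, plum, ash, pear, ivy.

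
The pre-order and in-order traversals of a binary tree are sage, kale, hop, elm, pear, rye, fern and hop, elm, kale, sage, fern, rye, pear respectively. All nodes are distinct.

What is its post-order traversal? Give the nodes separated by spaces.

elm hop kale fern rye pear sage

The first element of pre-order is the root; it splits in-order into left and right subtrees.
Root sage: left subtree has 3 nodes {hop, elm, kale}, right has 3 {fern, rye, pear}.
  Root kale: left subtree has 2 nodes {hop, elm}, right has 0 { }.
    Root hop: left subtree has 0 nodes { }, right has 1 {elm}.
  Root pear: left subtree has 2 nodes {fern, rye}, right has 0 { }.
    Root rye: left subtree has 1 node {fern}, right has 0 { }.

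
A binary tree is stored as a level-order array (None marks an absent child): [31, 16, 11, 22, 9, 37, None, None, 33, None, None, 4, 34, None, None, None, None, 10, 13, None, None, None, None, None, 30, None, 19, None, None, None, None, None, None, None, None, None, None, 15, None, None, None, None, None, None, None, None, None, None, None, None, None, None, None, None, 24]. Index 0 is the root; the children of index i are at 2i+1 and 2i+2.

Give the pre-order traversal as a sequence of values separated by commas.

31, 16, 22, 33, 10, 13, 15, 9, 11, 37, 4, 30, 34, 19, 24

Pre-order visits the node, then its left subtree, then its right subtree.
Visit 31.
At 31: go left to 16.
  Visit 16.
  At 16: go left to 22.
    Visit 22.
    At 22: no left child.
    At 22: go right to 33.
      Visit 33.
      At 33: go left to 10.
        10 is a leaf — visit 10.
      At 33: go right to 13.
        Visit 13.
        At 13: go left to 15.
          15 is a leaf — visit 15.
        At 13: no right child.
  At 16: go right to 9.
    9 is a leaf — visit 9.
At 31: go right to 11.
  Visit 11.
  At 11: go left to 37.
    Visit 37.
    At 37: go left to 4.
      Visit 4.
      At 4: no left child.
      At 4: go right to 30.
        30 is a leaf — visit 30.
    At 37: go right to 34.
      Visit 34.
      At 34: no left child.
      At 34: go right to 19.
        Visit 19.
        At 19: no left child.
        At 19: go right to 24.
          24 is a leaf — visit 24.
  At 11: no right child.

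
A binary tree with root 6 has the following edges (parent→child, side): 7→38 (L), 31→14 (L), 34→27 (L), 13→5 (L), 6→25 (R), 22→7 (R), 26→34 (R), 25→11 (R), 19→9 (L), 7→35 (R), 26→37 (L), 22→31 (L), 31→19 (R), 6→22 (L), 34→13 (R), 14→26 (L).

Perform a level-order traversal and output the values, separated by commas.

6, 22, 25, 31, 7, 11, 14, 19, 38, 35, 26, 9, 37, 34, 27, 13, 5

Level-order visits nodes level by level from the root, left to right within each level.
Level 0: 6
Level 1: 22, 25
Level 2: 31, 7, 11
Level 3: 14, 19, 38, 35
Level 4: 26, 9
Level 5: 37, 34
Level 6: 27, 13
Level 7: 5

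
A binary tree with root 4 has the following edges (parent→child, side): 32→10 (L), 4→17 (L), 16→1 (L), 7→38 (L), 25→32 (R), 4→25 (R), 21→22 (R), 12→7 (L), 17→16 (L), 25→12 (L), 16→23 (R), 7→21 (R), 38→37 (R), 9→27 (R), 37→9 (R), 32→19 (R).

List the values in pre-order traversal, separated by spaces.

4 17 16 1 23 25 12 7 38 37 9 27 21 22 32 10 19

Pre-order visits the node, then its left subtree, then its right subtree.
Visit 4.
At 4: go left to 17.
  Visit 17.
  At 17: go left to 16.
    Visit 16.
    At 16: go left to 1.
      1 is a leaf — visit 1.
    At 16: go right to 23.
      23 is a leaf — visit 23.
  At 17: no right child.
At 4: go right to 25.
  Visit 25.
  At 25: go left to 12.
    Visit 12.
    At 12: go left to 7.
      Visit 7.
      At 7: go left to 38.
        Visit 38.
        At 38: no left child.
        At 38: go right to 37.
          Visit 37.
          At 37: no left child.
          At 37: go right to 9.
            Visit 9.
            At 9: no left child.
            At 9: go right to 27.
              27 is a leaf — visit 27.
      At 7: go right to 21.
        Visit 21.
        At 21: no left child.
        At 21: go right to 22.
          22 is a leaf — visit 22.
    At 12: no right child.
  At 25: go right to 32.
    Visit 32.
    At 32: go left to 10.
      10 is a leaf — visit 10.
    At 32: go right to 19.
      19 is a leaf — visit 19.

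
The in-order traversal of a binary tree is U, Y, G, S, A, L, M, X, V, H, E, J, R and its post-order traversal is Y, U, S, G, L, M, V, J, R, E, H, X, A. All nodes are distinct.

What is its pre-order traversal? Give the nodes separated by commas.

The last element of post-order is the root; it splits in-order into left and right subtrees.
Root A: left subtree has 4 nodes {U, Y, G, S}, right has 8 {L, M, X, V, H, E, J, R}.
  Root G: left subtree has 2 nodes {U, Y}, right has 1 {S}.
    Root U: left subtree has 0 nodes { }, right has 1 {Y}.
  Root X: left subtree has 2 nodes {L, M}, right has 5 {V, H, E, J, R}.
    Root M: left subtree has 1 node {L}, right has 0 { }.
    Root H: left subtree has 1 node {V}, right has 3 {E, J, R}.
      Root E: left subtree has 0 nodes { }, right has 2 {J, R}.
        Root R: left subtree has 1 node {J}, right has 0 { }.

A, G, U, Y, S, X, M, L, H, V, E, R, J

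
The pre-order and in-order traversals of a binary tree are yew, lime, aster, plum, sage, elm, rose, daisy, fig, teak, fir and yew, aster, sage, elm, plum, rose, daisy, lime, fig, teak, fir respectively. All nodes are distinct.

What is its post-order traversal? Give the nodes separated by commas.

The first element of pre-order is the root; it splits in-order into left and right subtrees.
Root yew: left subtree has 0 nodes { }, right has 10 {aster, sage, elm, plum, rose, daisy, lime, fig, teak, fir}.
  Root lime: left subtree has 6 nodes {aster, sage, elm, plum, rose, daisy}, right has 3 {fig, teak, fir}.
    Root aster: left subtree has 0 nodes { }, right has 5 {sage, elm, plum, rose, daisy}.
      Root plum: left subtree has 2 nodes {sage, elm}, right has 2 {rose, daisy}.
        Root sage: left subtree has 0 nodes { }, right has 1 {elm}.
        Root rose: left subtree has 0 nodes { }, right has 1 {daisy}.
    Root fig: left subtree has 0 nodes { }, right has 2 {teak, fir}.
      Root teak: left subtree has 0 nodes { }, right has 1 {fir}.

elm, sage, daisy, rose, plum, aster, fir, teak, fig, lime, yew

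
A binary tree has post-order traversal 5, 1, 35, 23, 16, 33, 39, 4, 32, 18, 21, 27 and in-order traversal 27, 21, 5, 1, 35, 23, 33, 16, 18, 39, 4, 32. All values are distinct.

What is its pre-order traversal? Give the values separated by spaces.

27 21 18 33 23 35 1 5 16 32 4 39

The last element of post-order is the root; it splits in-order into left and right subtrees.
Root 27: left subtree has 0 nodes { }, right has 11 {21, 5, 1, 35, 23, 33, 16, 18, 39, 4, 32}.
  Root 21: left subtree has 0 nodes { }, right has 10 {5, 1, 35, 23, 33, 16, 18, 39, 4, 32}.
    Root 18: left subtree has 6 nodes {5, 1, 35, 23, 33, 16}, right has 3 {39, 4, 32}.
      Root 33: left subtree has 4 nodes {5, 1, 35, 23}, right has 1 {16}.
        Root 23: left subtree has 3 nodes {5, 1, 35}, right has 0 { }.
          Root 35: left subtree has 2 nodes {5, 1}, right has 0 { }.
            Root 1: left subtree has 1 node {5}, right has 0 { }.
      Root 32: left subtree has 2 nodes {39, 4}, right has 0 { }.
        Root 4: left subtree has 1 node {39}, right has 0 { }.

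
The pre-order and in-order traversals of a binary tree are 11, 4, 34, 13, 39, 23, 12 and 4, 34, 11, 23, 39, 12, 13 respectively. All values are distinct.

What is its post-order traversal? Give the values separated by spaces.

34 4 23 12 39 13 11

The first element of pre-order is the root; it splits in-order into left and right subtrees.
Root 11: left subtree has 2 nodes {4, 34}, right has 4 {23, 39, 12, 13}.
  Root 4: left subtree has 0 nodes { }, right has 1 {34}.
  Root 13: left subtree has 3 nodes {23, 39, 12}, right has 0 { }.
    Root 39: left subtree has 1 node {23}, right has 1 {12}.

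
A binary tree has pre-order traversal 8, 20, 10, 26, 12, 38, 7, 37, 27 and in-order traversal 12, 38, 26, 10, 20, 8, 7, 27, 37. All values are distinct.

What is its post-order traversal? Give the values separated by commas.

The first element of pre-order is the root; it splits in-order into left and right subtrees.
Root 8: left subtree has 5 nodes {12, 38, 26, 10, 20}, right has 3 {7, 27, 37}.
  Root 20: left subtree has 4 nodes {12, 38, 26, 10}, right has 0 { }.
    Root 10: left subtree has 3 nodes {12, 38, 26}, right has 0 { }.
      Root 26: left subtree has 2 nodes {12, 38}, right has 0 { }.
        Root 12: left subtree has 0 nodes { }, right has 1 {38}.
  Root 7: left subtree has 0 nodes { }, right has 2 {27, 37}.
    Root 37: left subtree has 1 node {27}, right has 0 { }.

38, 12, 26, 10, 20, 27, 37, 7, 8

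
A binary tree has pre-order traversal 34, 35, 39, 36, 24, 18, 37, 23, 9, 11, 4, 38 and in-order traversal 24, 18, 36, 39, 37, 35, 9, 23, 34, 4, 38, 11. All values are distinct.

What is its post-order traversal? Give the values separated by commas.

The first element of pre-order is the root; it splits in-order into left and right subtrees.
Root 34: left subtree has 8 nodes {24, 18, 36, 39, 37, 35, 9, 23}, right has 3 {4, 38, 11}.
  Root 35: left subtree has 5 nodes {24, 18, 36, 39, 37}, right has 2 {9, 23}.
    Root 39: left subtree has 3 nodes {24, 18, 36}, right has 1 {37}.
      Root 36: left subtree has 2 nodes {24, 18}, right has 0 { }.
        Root 24: left subtree has 0 nodes { }, right has 1 {18}.
    Root 23: left subtree has 1 node {9}, right has 0 { }.
  Root 11: left subtree has 2 nodes {4, 38}, right has 0 { }.
    Root 4: left subtree has 0 nodes { }, right has 1 {38}.

18, 24, 36, 37, 39, 9, 23, 35, 38, 4, 11, 34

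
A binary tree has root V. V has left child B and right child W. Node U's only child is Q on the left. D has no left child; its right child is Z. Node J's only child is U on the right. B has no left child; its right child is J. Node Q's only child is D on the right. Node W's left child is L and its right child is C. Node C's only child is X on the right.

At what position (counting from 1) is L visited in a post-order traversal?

Post-order visits the left subtree, then the right subtree, then the node.
At V: go left to B.
  At B: no left child.
  At B: go right to J.
    At J: no left child.
    At J: go right to U.
      At U: go left to Q.
        At Q: no left child.
        At Q: go right to D.
          At D: no left child.
          At D: go right to Z.
            Z is a leaf — visit Z.
          Visit D.
        Visit Q.
      At U: no right child.
      Visit U.
    Visit J.
  Visit B.
At V: go right to W.
  At W: go left to L.
    L is a leaf — visit L.
  At W: go right to C.
    At C: no left child.
    At C: go right to X.
      X is a leaf — visit X.
    Visit C.
  Visit W.
Visit V.
Full post-order sequence: Z, D, Q, U, J, B, L, X, C, W, V.

7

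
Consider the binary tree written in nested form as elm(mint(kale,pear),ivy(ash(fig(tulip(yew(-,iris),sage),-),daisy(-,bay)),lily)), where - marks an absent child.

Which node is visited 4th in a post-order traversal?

Post-order visits the left subtree, then the right subtree, then the node.
At elm: go left to mint.
  At mint: go left to kale.
    kale is a leaf — visit kale.
  At mint: go right to pear.
    pear is a leaf — visit pear.
  Visit mint.
At elm: go right to ivy.
  At ivy: go left to ash.
    At ash: go left to fig.
      At fig: go left to tulip.
        At tulip: go left to yew.
          At yew: no left child.
          At yew: go right to iris.
            iris is a leaf — visit iris.
          Visit yew.
        At tulip: go right to sage.
          sage is a leaf — visit sage.
        Visit tulip.
      At fig: no right child.
      Visit fig.
    At ash: go right to daisy.
      At daisy: no left child.
      At daisy: go right to bay.
        bay is a leaf — visit bay.
      Visit daisy.
    Visit ash.
  At ivy: go right to lily.
    lily is a leaf — visit lily.
  Visit ivy.
Visit elm.
Full post-order sequence: kale, pear, mint, iris, yew, sage, tulip, fig, bay, daisy, ash, lily, ivy, elm.

iris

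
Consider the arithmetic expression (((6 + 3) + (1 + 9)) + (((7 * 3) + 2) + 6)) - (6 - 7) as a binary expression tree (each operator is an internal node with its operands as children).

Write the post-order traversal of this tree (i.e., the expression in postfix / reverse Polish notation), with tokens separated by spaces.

Post-order on an expression tree gives postfix notation: for each operator, emit left operand, right operand, then the operator.

6 3 + 1 9 + + 7 3 * 2 + 6 + + 6 7 - -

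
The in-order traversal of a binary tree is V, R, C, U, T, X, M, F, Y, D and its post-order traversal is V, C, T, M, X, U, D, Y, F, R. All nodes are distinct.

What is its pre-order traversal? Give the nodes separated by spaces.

The last element of post-order is the root; it splits in-order into left and right subtrees.
Root R: left subtree has 1 node {V}, right has 8 {C, U, T, X, M, F, Y, D}.
  Root F: left subtree has 5 nodes {C, U, T, X, M}, right has 2 {Y, D}.
    Root U: left subtree has 1 node {C}, right has 3 {T, X, M}.
      Root X: left subtree has 1 node {T}, right has 1 {M}.
    Root Y: left subtree has 0 nodes { }, right has 1 {D}.

R V F U C X T M Y D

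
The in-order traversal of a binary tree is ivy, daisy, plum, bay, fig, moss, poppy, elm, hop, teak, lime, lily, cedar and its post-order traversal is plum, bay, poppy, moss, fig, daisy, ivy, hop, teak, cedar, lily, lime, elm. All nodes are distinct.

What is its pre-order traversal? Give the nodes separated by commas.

The last element of post-order is the root; it splits in-order into left and right subtrees.
Root elm: left subtree has 7 nodes {ivy, daisy, plum, bay, fig, moss, poppy}, right has 5 {hop, teak, lime, lily, cedar}.
  Root ivy: left subtree has 0 nodes { }, right has 6 {daisy, plum, bay, fig, moss, poppy}.
    Root daisy: left subtree has 0 nodes { }, right has 5 {plum, bay, fig, moss, poppy}.
      Root fig: left subtree has 2 nodes {plum, bay}, right has 2 {moss, poppy}.
        Root bay: left subtree has 1 node {plum}, right has 0 { }.
        Root moss: left subtree has 0 nodes { }, right has 1 {poppy}.
  Root lime: left subtree has 2 nodes {hop, teak}, right has 2 {lily, cedar}.
    Root teak: left subtree has 1 node {hop}, right has 0 { }.
    Root lily: left subtree has 0 nodes { }, right has 1 {cedar}.

elm, ivy, daisy, fig, bay, plum, moss, poppy, lime, teak, hop, lily, cedar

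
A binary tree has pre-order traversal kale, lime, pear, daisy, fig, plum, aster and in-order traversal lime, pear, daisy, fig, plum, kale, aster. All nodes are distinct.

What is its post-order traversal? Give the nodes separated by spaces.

plum fig daisy pear lime aster kale

The first element of pre-order is the root; it splits in-order into left and right subtrees.
Root kale: left subtree has 5 nodes {lime, pear, daisy, fig, plum}, right has 1 {aster}.
  Root lime: left subtree has 0 nodes { }, right has 4 {pear, daisy, fig, plum}.
    Root pear: left subtree has 0 nodes { }, right has 3 {daisy, fig, plum}.
      Root daisy: left subtree has 0 nodes { }, right has 2 {fig, plum}.
        Root fig: left subtree has 0 nodes { }, right has 1 {plum}.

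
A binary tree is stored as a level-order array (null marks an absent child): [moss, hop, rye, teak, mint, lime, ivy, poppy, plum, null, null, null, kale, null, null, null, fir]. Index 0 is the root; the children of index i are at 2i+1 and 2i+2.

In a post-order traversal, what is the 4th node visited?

Post-order visits the left subtree, then the right subtree, then the node.
At moss: go left to hop.
  At hop: go left to teak.
    At teak: go left to poppy.
      At poppy: no left child.
      At poppy: go right to fir.
        fir is a leaf — visit fir.
      Visit poppy.
    At teak: go right to plum.
      plum is a leaf — visit plum.
    Visit teak.
  At hop: go right to mint.
    mint is a leaf — visit mint.
  Visit hop.
At moss: go right to rye.
  At rye: go left to lime.
    At lime: no left child.
    At lime: go right to kale.
      kale is a leaf — visit kale.
    Visit lime.
  At rye: go right to ivy.
    ivy is a leaf — visit ivy.
  Visit rye.
Visit moss.
Full post-order sequence: fir, poppy, plum, teak, mint, hop, kale, lime, ivy, rye, moss.

teak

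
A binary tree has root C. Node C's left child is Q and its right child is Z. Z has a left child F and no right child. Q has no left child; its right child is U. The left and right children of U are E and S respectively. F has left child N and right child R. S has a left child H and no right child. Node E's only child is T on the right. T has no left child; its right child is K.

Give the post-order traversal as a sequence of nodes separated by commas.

Post-order visits the left subtree, then the right subtree, then the node.
At C: go left to Q.
  At Q: no left child.
  At Q: go right to U.
    At U: go left to E.
      At E: no left child.
      At E: go right to T.
        At T: no left child.
        At T: go right to K.
          K is a leaf — visit K.
        Visit T.
      Visit E.
    At U: go right to S.
      At S: go left to H.
        H is a leaf — visit H.
      At S: no right child.
      Visit S.
    Visit U.
  Visit Q.
At C: go right to Z.
  At Z: go left to F.
    At F: go left to N.
      N is a leaf — visit N.
    At F: go right to R.
      R is a leaf — visit R.
    Visit F.
  At Z: no right child.
  Visit Z.
Visit C.

K, T, E, H, S, U, Q, N, R, F, Z, C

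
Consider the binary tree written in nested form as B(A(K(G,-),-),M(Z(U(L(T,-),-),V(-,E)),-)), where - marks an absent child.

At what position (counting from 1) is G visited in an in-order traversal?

1

In-order visits the left subtree, then the node, then the right subtree.
At B: go left to A.
  At A: go left to K.
    At K: go left to G.
      G is a leaf — visit G.
    Visit K.
    At K: no right child.
  Visit A.
  At A: no right child.
Visit B.
At B: go right to M.
  At M: go left to Z.
    At Z: go left to U.
      At U: go left to L.
        At L: go left to T.
          T is a leaf — visit T.
        Visit L.
        At L: no right child.
      Visit U.
      At U: no right child.
    Visit Z.
    At Z: go right to V.
      At V: no left child.
      Visit V.
      At V: go right to E.
        E is a leaf — visit E.
  Visit M.
  At M: no right child.
Full in-order sequence: G, K, A, B, T, L, U, Z, V, E, M.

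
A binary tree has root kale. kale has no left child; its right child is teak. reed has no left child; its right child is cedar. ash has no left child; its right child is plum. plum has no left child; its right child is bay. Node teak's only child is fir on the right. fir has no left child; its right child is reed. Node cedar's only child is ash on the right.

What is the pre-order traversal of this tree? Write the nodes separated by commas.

Pre-order visits the node, then its left subtree, then its right subtree.
Visit kale.
At kale: no left child.
At kale: go right to teak.
  Visit teak.
  At teak: no left child.
  At teak: go right to fir.
    Visit fir.
    At fir: no left child.
    At fir: go right to reed.
      Visit reed.
      At reed: no left child.
      At reed: go right to cedar.
        Visit cedar.
        At cedar: no left child.
        At cedar: go right to ash.
          Visit ash.
          At ash: no left child.
          At ash: go right to plum.
            Visit plum.
            At plum: no left child.
            At plum: go right to bay.
              bay is a leaf — visit bay.

kale, teak, fir, reed, cedar, ash, plum, bay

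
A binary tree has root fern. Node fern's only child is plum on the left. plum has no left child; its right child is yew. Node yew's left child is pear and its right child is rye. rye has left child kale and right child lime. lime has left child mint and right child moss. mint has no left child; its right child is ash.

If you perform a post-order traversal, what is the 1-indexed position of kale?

Post-order visits the left subtree, then the right subtree, then the node.
At fern: go left to plum.
  At plum: no left child.
  At plum: go right to yew.
    At yew: go left to pear.
      pear is a leaf — visit pear.
    At yew: go right to rye.
      At rye: go left to kale.
        kale is a leaf — visit kale.
      At rye: go right to lime.
        At lime: go left to mint.
          At mint: no left child.
          At mint: go right to ash.
            ash is a leaf — visit ash.
          Visit mint.
        At lime: go right to moss.
          moss is a leaf — visit moss.
        Visit lime.
      Visit rye.
    Visit yew.
  Visit plum.
At fern: no right child.
Visit fern.
Full post-order sequence: pear, kale, ash, mint, moss, lime, rye, yew, plum, fern.

2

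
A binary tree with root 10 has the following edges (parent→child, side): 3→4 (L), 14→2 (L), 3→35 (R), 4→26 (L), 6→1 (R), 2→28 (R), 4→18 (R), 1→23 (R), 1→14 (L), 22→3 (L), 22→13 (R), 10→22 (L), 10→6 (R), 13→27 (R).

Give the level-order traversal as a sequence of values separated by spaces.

10 22 6 3 13 1 4 35 27 14 23 26 18 2 28

Level-order visits nodes level by level from the root, left to right within each level.
Level 0: 10
Level 1: 22, 6
Level 2: 3, 13, 1
Level 3: 4, 35, 27, 14, 23
Level 4: 26, 18, 2
Level 5: 28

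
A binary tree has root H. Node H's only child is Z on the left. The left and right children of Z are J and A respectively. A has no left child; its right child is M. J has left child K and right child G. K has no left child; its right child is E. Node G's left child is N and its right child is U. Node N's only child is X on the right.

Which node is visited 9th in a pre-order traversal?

U

Pre-order visits the node, then its left subtree, then its right subtree.
Visit H.
At H: go left to Z.
  Visit Z.
  At Z: go left to J.
    Visit J.
    At J: go left to K.
      Visit K.
      At K: no left child.
      At K: go right to E.
        E is a leaf — visit E.
    At J: go right to G.
      Visit G.
      At G: go left to N.
        Visit N.
        At N: no left child.
        At N: go right to X.
          X is a leaf — visit X.
      At G: go right to U.
        U is a leaf — visit U.
  At Z: go right to A.
    Visit A.
    At A: no left child.
    At A: go right to M.
      M is a leaf — visit M.
At H: no right child.
Full pre-order sequence: H, Z, J, K, E, G, N, X, U, A, M.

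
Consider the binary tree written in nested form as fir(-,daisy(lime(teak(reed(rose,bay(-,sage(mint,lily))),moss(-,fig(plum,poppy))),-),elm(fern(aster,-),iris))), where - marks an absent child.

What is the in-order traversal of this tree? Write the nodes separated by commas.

fir, rose, reed, bay, mint, sage, lily, teak, moss, plum, fig, poppy, lime, daisy, aster, fern, elm, iris

In-order visits the left subtree, then the node, then the right subtree.
At fir: no left child.
Visit fir.
At fir: go right to daisy.
  At daisy: go left to lime.
    At lime: go left to teak.
      At teak: go left to reed.
        At reed: go left to rose.
          rose is a leaf — visit rose.
        Visit reed.
        At reed: go right to bay.
          At bay: no left child.
          Visit bay.
          At bay: go right to sage.
            At sage: go left to mint.
              mint is a leaf — visit mint.
            Visit sage.
            At sage: go right to lily.
              lily is a leaf — visit lily.
      Visit teak.
      At teak: go right to moss.
        At moss: no left child.
        Visit moss.
        At moss: go right to fig.
          At fig: go left to plum.
            plum is a leaf — visit plum.
          Visit fig.
          At fig: go right to poppy.
            poppy is a leaf — visit poppy.
    Visit lime.
    At lime: no right child.
  Visit daisy.
  At daisy: go right to elm.
    At elm: go left to fern.
      At fern: go left to aster.
        aster is a leaf — visit aster.
      Visit fern.
      At fern: no right child.
    Visit elm.
    At elm: go right to iris.
      iris is a leaf — visit iris.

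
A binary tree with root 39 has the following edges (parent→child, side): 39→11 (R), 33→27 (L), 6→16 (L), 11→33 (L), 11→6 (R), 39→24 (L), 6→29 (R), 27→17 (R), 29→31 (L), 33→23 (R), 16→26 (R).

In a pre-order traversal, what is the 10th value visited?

26

Pre-order visits the node, then its left subtree, then its right subtree.
Visit 39.
At 39: go left to 24.
  24 is a leaf — visit 24.
At 39: go right to 11.
  Visit 11.
  At 11: go left to 33.
    Visit 33.
    At 33: go left to 27.
      Visit 27.
      At 27: no left child.
      At 27: go right to 17.
        17 is a leaf — visit 17.
    At 33: go right to 23.
      23 is a leaf — visit 23.
  At 11: go right to 6.
    Visit 6.
    At 6: go left to 16.
      Visit 16.
      At 16: no left child.
      At 16: go right to 26.
        26 is a leaf — visit 26.
    At 6: go right to 29.
      Visit 29.
      At 29: go left to 31.
        31 is a leaf — visit 31.
      At 29: no right child.
Full pre-order sequence: 39, 24, 11, 33, 27, 17, 23, 6, 16, 26, 29, 31.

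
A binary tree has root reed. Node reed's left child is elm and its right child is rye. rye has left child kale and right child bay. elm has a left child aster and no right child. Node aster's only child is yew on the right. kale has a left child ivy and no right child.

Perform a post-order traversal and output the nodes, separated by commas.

Post-order visits the left subtree, then the right subtree, then the node.
At reed: go left to elm.
  At elm: go left to aster.
    At aster: no left child.
    At aster: go right to yew.
      yew is a leaf — visit yew.
    Visit aster.
  At elm: no right child.
  Visit elm.
At reed: go right to rye.
  At rye: go left to kale.
    At kale: go left to ivy.
      ivy is a leaf — visit ivy.
    At kale: no right child.
    Visit kale.
  At rye: go right to bay.
    bay is a leaf — visit bay.
  Visit rye.
Visit reed.

yew, aster, elm, ivy, kale, bay, rye, reed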